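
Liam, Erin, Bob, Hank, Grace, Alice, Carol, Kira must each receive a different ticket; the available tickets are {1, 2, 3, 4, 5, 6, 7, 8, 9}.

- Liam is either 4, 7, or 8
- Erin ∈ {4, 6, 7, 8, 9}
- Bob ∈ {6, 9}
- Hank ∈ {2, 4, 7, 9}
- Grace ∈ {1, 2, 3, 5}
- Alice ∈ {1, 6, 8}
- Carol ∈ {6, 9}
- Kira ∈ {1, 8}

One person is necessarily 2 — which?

Hank

Bob and Carol share exactly the 2 values {6, 9}; by pigeonhole those values go to them, so strike 6, 9 from Erin, Hank, Alice.
Alice and Kira share exactly the 2 values {1, 8}; by pigeonhole those values go to them, so strike 1, 8 from Liam, Erin, Grace.
Liam and Erin between them cover only {4, 7} — a naked pair. Remove those values from Hank.
So 2 goes to Hank.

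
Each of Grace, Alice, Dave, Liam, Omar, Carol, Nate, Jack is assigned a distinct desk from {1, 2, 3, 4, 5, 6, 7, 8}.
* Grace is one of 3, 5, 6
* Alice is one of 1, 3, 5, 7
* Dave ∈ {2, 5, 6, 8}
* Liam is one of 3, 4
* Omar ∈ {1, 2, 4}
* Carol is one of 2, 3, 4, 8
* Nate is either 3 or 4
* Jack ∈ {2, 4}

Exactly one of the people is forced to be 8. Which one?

Among the 8 variables, 7 fits only Alice (and all 8 values in {1, 2, 3, 4, 5, 6, 7, 8} must be used), so Alice = 7.
Among the 7 still-open variables, 1 fits only Omar (and all 7 values in {1, 2, 3, 4, 5, 6, 8} must be used), so Omar = 1.
The 2 variables Liam and Nate are confined to {3, 4}, which locks those values in; drop them from Grace, Carol, Jack.
Jack has just one choice, so Jack = 2. Remove 2 from Dave, Carol.
So 8 goes to Carol.

Carol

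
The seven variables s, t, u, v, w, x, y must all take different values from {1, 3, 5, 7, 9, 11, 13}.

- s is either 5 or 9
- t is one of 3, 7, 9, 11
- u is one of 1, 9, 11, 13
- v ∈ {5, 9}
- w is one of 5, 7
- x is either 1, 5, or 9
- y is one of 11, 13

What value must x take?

The 7 variables draw from only 7 values {1, 3, 5, 7, 9, 11, 13}, so each is used; only t can be 3, hence t = 3.
Among the 6 still-open variables, 7 fits only w (and all 6 values in {1, 5, 7, 9, 11, 13} must be used), so w = 7.
s and v share exactly the 2 values {5, 9}; by pigeonhole those values go to them, so strike 5, 9 from u, x.
So x = 1.

1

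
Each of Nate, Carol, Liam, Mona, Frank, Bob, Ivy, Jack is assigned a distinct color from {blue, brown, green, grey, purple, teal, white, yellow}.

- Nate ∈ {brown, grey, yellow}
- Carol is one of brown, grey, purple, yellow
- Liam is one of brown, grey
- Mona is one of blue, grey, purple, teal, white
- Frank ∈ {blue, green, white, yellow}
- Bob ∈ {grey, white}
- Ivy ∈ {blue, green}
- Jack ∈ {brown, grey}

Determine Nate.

yellow

Among the 8 variables, teal fits only Mona (and all 8 values in {blue, brown, green, grey, purple, teal, white, yellow} must be used), so Mona = teal.
Among the 7 still-open variables, purple fits only Carol (and all 7 values in {blue, brown, green, grey, purple, white, yellow} must be used), so Carol = purple.
The 2 variables Liam and Jack are confined to {brown, grey}, which locks those values in; drop them from Nate, Bob.
So Nate = yellow.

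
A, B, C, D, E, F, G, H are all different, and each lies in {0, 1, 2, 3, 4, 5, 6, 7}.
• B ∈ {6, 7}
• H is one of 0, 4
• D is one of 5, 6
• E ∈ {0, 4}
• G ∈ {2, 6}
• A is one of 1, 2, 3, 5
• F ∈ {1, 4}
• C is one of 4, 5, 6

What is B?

7

The 8 variables draw from only 8 values {0, 1, 2, 3, 4, 5, 6, 7}, so each is used; only A can be 3, hence A = 3.
Among the 7 still-open variables, 1 fits only F (and all 7 values in {0, 1, 2, 4, 5, 6, 7} must be used), so F = 1.
The 6 still-open variables together cover exactly {0, 2, 4, 5, 6, 7} — 6 values for 6 variables — and 2 appears only in G's list, so G = 2.
The 5 still-open variables together cover exactly {0, 4, 5, 6, 7} — 5 values for 5 variables — and 7 appears only in B's list, so B = 7.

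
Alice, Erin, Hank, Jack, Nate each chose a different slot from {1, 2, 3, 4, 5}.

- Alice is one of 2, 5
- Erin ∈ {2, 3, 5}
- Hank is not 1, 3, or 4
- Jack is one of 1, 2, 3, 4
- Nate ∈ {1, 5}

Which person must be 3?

Erin

Among the 5 variables, 4 fits only Jack (and all 5 values in {1, 2, 3, 4, 5} must be used), so Jack = 4.
Among the 4 still-open variables, 1 fits only Nate (and all 4 values in {1, 2, 3, 5} must be used), so Nate = 1.
The 3 still-open variables together cover exactly {2, 3, 5} — 3 values for 3 variables — and 3 appears only in Erin's list, so Erin = 3.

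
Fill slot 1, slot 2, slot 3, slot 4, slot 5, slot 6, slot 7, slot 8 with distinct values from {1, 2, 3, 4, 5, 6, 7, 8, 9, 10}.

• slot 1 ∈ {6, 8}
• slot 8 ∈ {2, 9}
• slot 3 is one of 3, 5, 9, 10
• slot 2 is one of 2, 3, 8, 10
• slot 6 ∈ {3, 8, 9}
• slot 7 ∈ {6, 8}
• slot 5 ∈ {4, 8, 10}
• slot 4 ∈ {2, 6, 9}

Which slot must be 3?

slot 6

The 8 variables draw from only 8 values {2, 3, 4, 5, 6, 8, 9, 10}, so each is used; only slot 5 can be 4, hence slot 5 = 4.
The 7 still-open variables draw from only 7 values {2, 3, 5, 6, 8, 9, 10}, so each is used; only slot 3 can be 5, hence slot 3 = 5.
The 6 still-open variables draw from only 6 values {2, 3, 6, 8, 9, 10}, so each is used; only slot 2 can be 10, hence slot 2 = 10.
The 5 still-open variables together cover exactly {2, 3, 6, 8, 9} — 5 values for 5 variables — and 3 appears only in slot 6's list, so slot 6 = 3.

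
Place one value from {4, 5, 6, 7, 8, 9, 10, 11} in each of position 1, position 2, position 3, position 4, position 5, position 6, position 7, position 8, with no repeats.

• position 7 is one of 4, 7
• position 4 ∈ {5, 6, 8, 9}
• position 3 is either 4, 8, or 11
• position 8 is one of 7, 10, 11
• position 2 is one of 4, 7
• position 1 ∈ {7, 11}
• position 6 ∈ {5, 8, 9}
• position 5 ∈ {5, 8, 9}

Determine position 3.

The 8 variables draw from only 8 values {4, 5, 6, 7, 8, 9, 10, 11}, so each is used; only position 4 can be 6, hence position 4 = 6.
The 7 still-open variables together cover exactly {4, 5, 7, 8, 9, 10, 11} — 7 values for 7 variables — and 10 appears only in position 8's list, so position 8 = 10.
position 2 and position 7 share exactly the 2 values {4, 7}; by pigeonhole those values go to them, so strike 4, 7 from position 1, position 3.
position 1's domain is down to {11}, so position 1 = 11. Eliminate 11 elsewhere: position 3.
So position 3 = 8.

8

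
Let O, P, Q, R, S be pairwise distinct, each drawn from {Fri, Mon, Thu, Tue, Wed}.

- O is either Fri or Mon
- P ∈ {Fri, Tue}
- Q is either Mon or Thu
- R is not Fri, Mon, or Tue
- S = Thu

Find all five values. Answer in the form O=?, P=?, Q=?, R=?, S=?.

O=Fri, P=Tue, Q=Mon, R=Wed, S=Thu

S's domain is down to {Thu}, so S = Thu. So Q, R can't be Thu.
Q has just one choice, so Q = Mon. Strike Mon from O.
That leaves R = Wed.
O's domain is down to {Fri}, so O = Fri. Eliminate Fri elsewhere: P.
P has just one choice, so P = Tue.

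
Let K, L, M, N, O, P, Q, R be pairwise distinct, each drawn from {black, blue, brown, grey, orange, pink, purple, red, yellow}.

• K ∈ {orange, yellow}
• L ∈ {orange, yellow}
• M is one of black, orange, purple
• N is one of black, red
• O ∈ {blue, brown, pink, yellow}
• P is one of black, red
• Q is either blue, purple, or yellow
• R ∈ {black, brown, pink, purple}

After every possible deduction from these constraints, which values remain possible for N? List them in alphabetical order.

black, red

The 2 variables K and L are confined to {orange, yellow}, which locks those values in; drop them from M, O, Q.
N and P between them cover only {black, red} — a naked pair. Remove those values from M, R.
That leaves M = purple. So Q, R can't be purple.
Q must be blue (only option left). Eliminate blue elsewhere: O.
No further eliminations apply; N can still be any of black, red.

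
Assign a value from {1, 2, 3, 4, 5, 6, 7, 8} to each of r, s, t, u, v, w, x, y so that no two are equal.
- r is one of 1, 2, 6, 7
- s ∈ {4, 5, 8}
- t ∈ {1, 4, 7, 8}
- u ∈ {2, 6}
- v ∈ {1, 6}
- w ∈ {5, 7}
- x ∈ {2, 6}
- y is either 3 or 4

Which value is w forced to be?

5

Among the 8 variables, 3 fits only y (and all 8 values in {1, 2, 3, 4, 5, 6, 7, 8} must be used), so y = 3.
The 2 variables u and x are confined to {2, 6}, which locks those values in; drop them from r, v.
v's domain is down to {1}, so v = 1. So r, t can't be 1.
That leaves r = 7. Strike 7 from t, w.
So w = 5.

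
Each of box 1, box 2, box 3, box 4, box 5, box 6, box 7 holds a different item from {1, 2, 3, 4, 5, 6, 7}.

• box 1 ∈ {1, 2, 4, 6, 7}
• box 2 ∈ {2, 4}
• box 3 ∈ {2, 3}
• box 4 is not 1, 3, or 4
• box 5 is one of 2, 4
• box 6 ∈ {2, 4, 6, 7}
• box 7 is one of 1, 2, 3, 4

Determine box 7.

The 7 variables draw from only 7 values {1, 2, 3, 4, 5, 6, 7}, so each is used; only box 4 can be 5, hence box 4 = 5.
box 2 and box 5 between them cover only {2, 4} — a naked pair. Remove those values from box 1, box 3, box 6, box 7.
That leaves box 3 = 3. Eliminate 3 elsewhere: box 7.
So box 7 = 1.

1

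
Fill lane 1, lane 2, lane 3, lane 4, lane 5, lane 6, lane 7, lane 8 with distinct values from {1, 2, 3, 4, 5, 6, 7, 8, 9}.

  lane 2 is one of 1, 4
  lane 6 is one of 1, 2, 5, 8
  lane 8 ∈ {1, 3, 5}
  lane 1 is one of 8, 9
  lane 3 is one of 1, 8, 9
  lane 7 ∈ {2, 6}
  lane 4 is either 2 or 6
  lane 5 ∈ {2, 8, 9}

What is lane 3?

1

The 8 variables together cover exactly {1, 2, 3, 4, 5, 6, 8, 9} — 8 values for 8 variables — and 3 appears only in lane 8's list, so lane 8 = 3.
The 7 still-open variables together cover exactly {1, 2, 4, 5, 6, 8, 9} — 7 values for 7 variables — and 4 appears only in lane 2's list, so lane 2 = 4.
Among the 6 still-open variables, 5 fits only lane 6 (and all 6 values in {1, 2, 5, 6, 8, 9} must be used), so lane 6 = 5.
Among the 5 still-open variables, 1 fits only lane 3 (and all 5 values in {1, 2, 6, 8, 9} must be used), so lane 3 = 1.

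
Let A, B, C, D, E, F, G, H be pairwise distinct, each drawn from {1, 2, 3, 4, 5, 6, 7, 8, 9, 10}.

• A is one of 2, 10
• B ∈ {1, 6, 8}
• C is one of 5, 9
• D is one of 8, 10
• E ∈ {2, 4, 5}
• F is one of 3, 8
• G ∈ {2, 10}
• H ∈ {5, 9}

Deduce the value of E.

4

A and G share exactly the 2 values {2, 10}; by pigeonhole those values go to them, so strike 2, 10 from D, E.
D has just one choice, so D = 8. Remove 8 from B, F.
F's domain is down to {3}, so F = 3.
C and H share exactly the 2 values {5, 9}; by pigeonhole those values go to them, so strike 5, 9 from E.
So E = 4.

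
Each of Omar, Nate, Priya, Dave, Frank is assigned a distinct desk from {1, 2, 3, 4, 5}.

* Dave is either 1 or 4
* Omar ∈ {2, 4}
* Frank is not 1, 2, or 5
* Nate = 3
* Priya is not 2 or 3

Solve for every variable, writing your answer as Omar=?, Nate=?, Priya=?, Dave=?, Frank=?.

Omar=2, Nate=3, Priya=5, Dave=1, Frank=4

Nate has just one choice, so Nate = 3. So Frank can't be 3.
Frank's domain is down to {4}, so Frank = 4. Eliminate 4 elsewhere: Omar, Priya, Dave.
Omar must be 2 (only option left).
Dave must be 1 (only option left). Remove 1 from Priya.
Priya's domain is down to {5}, so Priya = 5.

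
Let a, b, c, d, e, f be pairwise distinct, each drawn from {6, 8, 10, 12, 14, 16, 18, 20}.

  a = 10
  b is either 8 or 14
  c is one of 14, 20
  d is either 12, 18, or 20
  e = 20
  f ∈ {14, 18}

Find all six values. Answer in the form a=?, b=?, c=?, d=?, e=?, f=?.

a's domain is down to {10}, so a = 10.
That leaves e = 20. Remove 20 from c, d.
That leaves c = 14. Strike 14 from b, f.
f's domain is down to {18}, so f = 18. Remove 18 from d.
b's domain is down to {8}, so b = 8.
d's domain is down to {12}, so d = 12.

a=10, b=8, c=14, d=12, e=20, f=18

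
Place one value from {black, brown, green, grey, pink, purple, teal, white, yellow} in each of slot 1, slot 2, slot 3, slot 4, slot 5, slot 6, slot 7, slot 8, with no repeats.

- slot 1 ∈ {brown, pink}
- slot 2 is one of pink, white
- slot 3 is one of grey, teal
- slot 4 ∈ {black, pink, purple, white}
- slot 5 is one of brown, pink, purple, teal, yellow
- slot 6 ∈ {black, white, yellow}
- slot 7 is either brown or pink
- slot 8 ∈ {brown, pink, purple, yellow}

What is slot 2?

white

The 8 variables together cover exactly {black, brown, grey, pink, purple, teal, white, yellow} — 8 values for 8 variables — and grey appears only in slot 3's list, so slot 3 = grey.
Among the 7 still-open variables, teal fits only slot 5 (and all 7 values in {black, brown, pink, purple, teal, white, yellow} must be used), so slot 5 = teal.
slot 1 and slot 7 share exactly the 2 values {brown, pink}; by pigeonhole those values go to them, so strike brown, pink from slot 2, slot 4, slot 8.
So slot 2 = white.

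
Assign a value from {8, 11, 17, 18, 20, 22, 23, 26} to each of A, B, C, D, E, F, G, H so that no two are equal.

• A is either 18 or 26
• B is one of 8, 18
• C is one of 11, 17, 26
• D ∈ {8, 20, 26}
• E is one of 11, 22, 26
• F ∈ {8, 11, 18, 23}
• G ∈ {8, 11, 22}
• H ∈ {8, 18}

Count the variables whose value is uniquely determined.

The 8 variables together cover exactly {8, 11, 17, 18, 20, 22, 23, 26} — 8 values for 8 variables — and 17 appears only in C's list, so C = 17.
The 7 still-open variables together cover exactly {8, 11, 18, 20, 22, 23, 26} — 7 values for 7 variables — and 20 appears only in D's list, so D = 20.
Among the 6 still-open variables, 23 fits only F (and all 6 values in {8, 11, 18, 22, 23, 26} must be used), so F = 23.
B and H between them cover only {8, 18} — a naked pair. Remove those values from A, G.
A's domain is down to {26}, so A = 26. Eliminate 26 elsewhere: E.
Determined: A=26, C=17, D=20, F=23. The other variables each still have more than one consistent value. That makes 4.

4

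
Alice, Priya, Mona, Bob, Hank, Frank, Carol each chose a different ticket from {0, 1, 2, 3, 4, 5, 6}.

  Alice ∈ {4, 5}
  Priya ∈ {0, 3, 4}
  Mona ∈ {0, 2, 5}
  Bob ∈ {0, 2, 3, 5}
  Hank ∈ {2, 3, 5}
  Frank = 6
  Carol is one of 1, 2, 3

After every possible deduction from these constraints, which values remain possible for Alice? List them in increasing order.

4, 5

Frank's domain is down to {6}, so Frank = 6.
The 6 still-open variables together cover exactly {0, 1, 2, 3, 4, 5} — 6 values for 6 variables — and 1 appears only in Carol's list, so Carol = 1.
No further eliminations apply; Alice can still be any of 4, 5.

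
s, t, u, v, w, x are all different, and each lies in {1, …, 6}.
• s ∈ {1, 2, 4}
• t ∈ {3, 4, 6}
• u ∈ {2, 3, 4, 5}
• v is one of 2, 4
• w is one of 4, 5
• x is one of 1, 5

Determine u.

The 6 variables draw from only 6 values {1, 2, 3, 4, 5, 6}, so each is used; only t can be 6, hence t = 6.
The 5 still-open variables draw from only 5 values {1, 2, 3, 4, 5}, so each is used; only u can be 3, hence u = 3.

3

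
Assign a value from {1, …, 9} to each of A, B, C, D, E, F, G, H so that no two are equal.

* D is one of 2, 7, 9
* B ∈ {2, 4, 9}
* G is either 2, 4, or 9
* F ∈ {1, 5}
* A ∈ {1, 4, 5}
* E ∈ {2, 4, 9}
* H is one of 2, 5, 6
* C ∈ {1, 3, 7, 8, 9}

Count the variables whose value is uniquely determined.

The 3 variables B, E, G are confined to {2, 4, 9}, which locks those values in; drop them from A, C, D, H.
D's domain is down to {7}, so D = 7. Eliminate 7 elsewhere: C.
The 2 variables A and F are confined to {1, 5}, which locks those values in; drop them from C, H.
H has just one choice, so H = 6.
Determined: D=7, H=6. The other variables each still have more than one consistent value. That makes 2.

2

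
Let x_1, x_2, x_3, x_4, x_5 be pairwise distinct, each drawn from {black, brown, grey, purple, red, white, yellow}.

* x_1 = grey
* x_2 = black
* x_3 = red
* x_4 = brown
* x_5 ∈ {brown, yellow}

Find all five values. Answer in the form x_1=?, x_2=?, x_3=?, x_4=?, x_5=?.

x_1=grey, x_2=black, x_3=red, x_4=brown, x_5=yellow

x_1 must be grey (only option left).
x_2 has just one choice, so x_2 = black.
x_3's domain is down to {red}, so x_3 = red.
That leaves x_4 = brown. So x_5 can't be brown.
x_5 has just one choice, so x_5 = yellow.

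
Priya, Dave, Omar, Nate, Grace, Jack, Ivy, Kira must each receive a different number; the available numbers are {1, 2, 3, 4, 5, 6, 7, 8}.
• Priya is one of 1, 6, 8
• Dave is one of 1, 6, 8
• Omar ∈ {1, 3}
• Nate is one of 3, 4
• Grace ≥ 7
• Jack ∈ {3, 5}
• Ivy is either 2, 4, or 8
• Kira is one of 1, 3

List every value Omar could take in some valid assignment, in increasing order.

The 8 variables draw from only 8 values {1, 2, 3, 4, 5, 6, 7, 8}, so each is used; only Ivy can be 2, hence Ivy = 2.
The 7 still-open variables draw from only 7 values {1, 3, 4, 5, 6, 7, 8}, so each is used; only Nate can be 4, hence Nate = 4.
The 6 still-open variables draw from only 6 values {1, 3, 5, 6, 7, 8}, so each is used; only Jack can be 5, hence Jack = 5.
Among the 5 still-open variables, 7 fits only Grace (and all 5 values in {1, 3, 6, 7, 8} must be used), so Grace = 7.
The 2 variables Omar and Kira are confined to {1, 3}, which locks those values in; drop them from Priya, Dave.
No further eliminations apply; Omar can still be any of 1, 3.

1, 3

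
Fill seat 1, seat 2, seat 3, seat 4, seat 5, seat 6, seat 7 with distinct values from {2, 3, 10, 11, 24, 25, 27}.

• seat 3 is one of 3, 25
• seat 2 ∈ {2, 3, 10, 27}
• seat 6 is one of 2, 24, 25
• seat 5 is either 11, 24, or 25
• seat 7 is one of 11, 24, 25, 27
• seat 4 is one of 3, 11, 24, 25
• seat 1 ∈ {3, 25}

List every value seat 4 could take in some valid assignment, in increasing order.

11, 24

The 7 variables together cover exactly {2, 3, 10, 11, 24, 25, 27} — 7 values for 7 variables — and 10 appears only in seat 2's list, so seat 2 = 10.
The 6 still-open variables together cover exactly {2, 3, 11, 24, 25, 27} — 6 values for 6 variables — and 2 appears only in seat 6's list, so seat 6 = 2.
Among the 5 still-open variables, 27 fits only seat 7 (and all 5 values in {3, 11, 24, 25, 27} must be used), so seat 7 = 27.
seat 1 and seat 3 between them cover only {3, 25} — a naked pair. Remove those values from seat 4, seat 5.
No further eliminations apply; seat 4 can still be any of 11, 24.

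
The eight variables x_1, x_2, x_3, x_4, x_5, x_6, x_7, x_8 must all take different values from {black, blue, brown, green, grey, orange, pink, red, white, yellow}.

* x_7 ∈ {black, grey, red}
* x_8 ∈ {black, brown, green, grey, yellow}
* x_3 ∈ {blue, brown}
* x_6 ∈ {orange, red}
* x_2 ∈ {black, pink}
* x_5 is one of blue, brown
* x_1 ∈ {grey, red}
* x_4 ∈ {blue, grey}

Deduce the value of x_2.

pink

The 2 variables x_3 and x_5 are confined to {blue, brown}, which locks those values in; drop them from x_4, x_8.
x_4 must be grey (only option left). Remove grey from x_1, x_7, x_8.
x_1 has just one choice, so x_1 = red. So x_6, x_7 can't be red.
x_6 must be orange (only option left).
x_7 must be black (only option left). Strike black from x_2, x_8.
So x_2 = pink.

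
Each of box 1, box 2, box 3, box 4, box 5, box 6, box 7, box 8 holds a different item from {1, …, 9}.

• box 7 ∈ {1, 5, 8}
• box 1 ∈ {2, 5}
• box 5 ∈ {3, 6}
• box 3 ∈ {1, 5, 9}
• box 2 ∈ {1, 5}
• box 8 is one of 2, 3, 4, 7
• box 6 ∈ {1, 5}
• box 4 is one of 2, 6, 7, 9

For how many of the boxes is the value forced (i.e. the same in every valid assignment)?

3

The 2 variables box 2 and box 6 are confined to {1, 5}, which locks those values in; drop them from box 1, box 3, box 7.
box 1 must be 2 (only option left). Eliminate 2 elsewhere: box 4, box 8.
box 3's domain is down to {9}, so box 3 = 9. Remove 9 from box 4.
box 7 must be 8 (only option left).
Determined: box 1=2, box 3=9, box 7=8. The other boxes each still have more than one consistent value. That makes 3.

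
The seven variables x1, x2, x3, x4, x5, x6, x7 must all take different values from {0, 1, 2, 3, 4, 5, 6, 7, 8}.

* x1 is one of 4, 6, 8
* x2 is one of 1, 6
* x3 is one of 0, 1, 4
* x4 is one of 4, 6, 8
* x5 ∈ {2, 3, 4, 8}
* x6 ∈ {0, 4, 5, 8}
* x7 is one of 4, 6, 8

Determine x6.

5

x1, x4, x7 between them cover only {4, 6, 8} — a naked triple. Remove those values from x2, x3, x5, x6.
x2's domain is down to {1}, so x2 = 1. Remove 1 from x3.
x3's domain is down to {0}, so x3 = 0. Remove 0 from x6.
So x6 = 5.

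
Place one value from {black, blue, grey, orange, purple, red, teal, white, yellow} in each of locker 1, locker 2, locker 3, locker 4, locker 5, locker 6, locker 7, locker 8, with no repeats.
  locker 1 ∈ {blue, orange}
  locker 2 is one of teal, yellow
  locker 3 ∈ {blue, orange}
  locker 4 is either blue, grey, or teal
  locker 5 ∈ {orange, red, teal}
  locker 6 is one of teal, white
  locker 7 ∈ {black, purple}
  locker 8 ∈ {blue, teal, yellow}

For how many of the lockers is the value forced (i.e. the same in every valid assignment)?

3

The 2 variables locker 1 and locker 3 are confined to {blue, orange}, which locks those values in; drop them from locker 4, locker 5, locker 8.
The 2 variables locker 2 and locker 8 are confined to {teal, yellow}, which locks those values in; drop them from locker 4, locker 5, locker 6.
locker 4's domain is down to {grey}, so locker 4 = grey.
locker 5 has just one choice, so locker 5 = red.
That leaves locker 6 = white.
Determined: locker 4=grey, locker 5=red, locker 6=white. The other lockers each still have more than one consistent value. That makes 3.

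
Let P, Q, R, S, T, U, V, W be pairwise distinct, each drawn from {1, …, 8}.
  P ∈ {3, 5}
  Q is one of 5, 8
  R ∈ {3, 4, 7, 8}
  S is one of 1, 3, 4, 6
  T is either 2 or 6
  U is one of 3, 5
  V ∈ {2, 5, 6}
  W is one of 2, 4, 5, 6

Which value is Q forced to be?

8

The 8 variables draw from only 8 values {1, 2, 3, 4, 5, 6, 7, 8}, so each is used; only S can be 1, hence S = 1.
Among the 7 still-open variables, 7 fits only R (and all 7 values in {2, 3, 4, 5, 6, 7, 8} must be used), so R = 7.
The 6 still-open variables together cover exactly {2, 3, 4, 5, 6, 8} — 6 values for 6 variables — and 4 appears only in W's list, so W = 4.
The 5 still-open variables draw from only 5 values {2, 3, 5, 6, 8}, so each is used; only Q can be 8, hence Q = 8.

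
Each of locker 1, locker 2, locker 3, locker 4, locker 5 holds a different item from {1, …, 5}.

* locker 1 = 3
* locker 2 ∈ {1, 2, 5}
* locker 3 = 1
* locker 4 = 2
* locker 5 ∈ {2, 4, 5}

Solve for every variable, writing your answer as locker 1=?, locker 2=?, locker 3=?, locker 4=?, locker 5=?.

locker 1 must be 3 (only option left).
locker 3 must be 1 (only option left). Eliminate 1 elsewhere: locker 2.
That leaves locker 4 = 2. Eliminate 2 elsewhere: locker 2, locker 5.
locker 2 must be 5 (only option left). Remove 5 from locker 5.
locker 5 has just one choice, so locker 5 = 4.

locker 1=3, locker 2=5, locker 3=1, locker 4=2, locker 5=4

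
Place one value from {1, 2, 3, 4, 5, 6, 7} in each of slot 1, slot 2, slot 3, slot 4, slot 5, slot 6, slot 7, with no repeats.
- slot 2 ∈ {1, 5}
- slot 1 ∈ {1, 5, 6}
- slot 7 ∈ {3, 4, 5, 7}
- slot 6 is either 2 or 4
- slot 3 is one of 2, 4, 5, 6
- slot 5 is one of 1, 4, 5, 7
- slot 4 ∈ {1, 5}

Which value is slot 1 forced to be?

The 7 variables together cover exactly {1, 2, 3, 4, 5, 6, 7} — 7 values for 7 variables — and 3 appears only in slot 7's list, so slot 7 = 3.
The 6 still-open variables draw from only 6 values {1, 2, 4, 5, 6, 7}, so each is used; only slot 5 can be 7, hence slot 5 = 7.
The 2 variables slot 2 and slot 4 are confined to {1, 5}, which locks those values in; drop them from slot 1, slot 3.
So slot 1 = 6.

6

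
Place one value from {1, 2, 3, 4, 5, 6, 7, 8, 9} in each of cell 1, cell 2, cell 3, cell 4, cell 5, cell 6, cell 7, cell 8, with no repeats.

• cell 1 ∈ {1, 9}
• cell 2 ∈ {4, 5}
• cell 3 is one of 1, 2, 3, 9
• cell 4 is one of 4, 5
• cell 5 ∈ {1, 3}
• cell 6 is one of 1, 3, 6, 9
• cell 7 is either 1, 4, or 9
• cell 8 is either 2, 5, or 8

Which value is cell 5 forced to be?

3

Among the 8 variables, 6 fits only cell 6 (and all 8 values in {1, 2, 3, 4, 5, 6, 8, 9} must be used), so cell 6 = 6.
Among the 7 still-open variables, 8 fits only cell 8 (and all 7 values in {1, 2, 3, 4, 5, 8, 9} must be used), so cell 8 = 8.
The 6 still-open variables together cover exactly {1, 2, 3, 4, 5, 9} — 6 values for 6 variables — and 2 appears only in cell 3's list, so cell 3 = 2.
The 5 still-open variables draw from only 5 values {1, 3, 4, 5, 9}, so each is used; only cell 5 can be 3, hence cell 5 = 3.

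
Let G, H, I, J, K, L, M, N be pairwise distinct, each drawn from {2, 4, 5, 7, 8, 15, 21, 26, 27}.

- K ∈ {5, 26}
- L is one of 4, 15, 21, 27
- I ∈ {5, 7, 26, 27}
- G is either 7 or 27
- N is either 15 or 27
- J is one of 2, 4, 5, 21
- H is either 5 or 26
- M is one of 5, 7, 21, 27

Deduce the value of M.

Among the 8 variables, 2 fits only J (and all 8 values in {2, 4, 5, 7, 15, 21, 26, 27} must be used), so J = 2.
The 7 still-open variables draw from only 7 values {4, 5, 7, 15, 21, 26, 27}, so each is used; only L can be 4, hence L = 4.
The 6 still-open variables draw from only 6 values {5, 7, 15, 21, 26, 27}, so each is used; only N can be 15, hence N = 15.
Among the 5 still-open variables, 21 fits only M (and all 5 values in {5, 7, 21, 26, 27} must be used), so M = 21.

21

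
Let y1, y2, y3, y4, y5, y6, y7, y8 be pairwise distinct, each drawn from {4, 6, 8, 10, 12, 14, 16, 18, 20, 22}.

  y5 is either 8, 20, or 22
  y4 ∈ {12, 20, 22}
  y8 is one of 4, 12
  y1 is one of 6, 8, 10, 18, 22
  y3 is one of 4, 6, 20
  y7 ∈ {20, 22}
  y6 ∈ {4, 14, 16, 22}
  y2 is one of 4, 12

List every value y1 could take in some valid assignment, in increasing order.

10, 18

y2 and y8 share exactly the 2 values {4, 12}; by pigeonhole those values go to them, so strike 4, 12 from y3, y4, y6.
y4 and y7 between them cover only {20, 22} — a naked pair. Remove those values from y1, y3, y5, y6.
y3 has just one choice, so y3 = 6. Remove 6 from y1.
y5 must be 8 (only option left). Remove 8 from y1.
No further eliminations apply; y1 can still be any of 10, 18.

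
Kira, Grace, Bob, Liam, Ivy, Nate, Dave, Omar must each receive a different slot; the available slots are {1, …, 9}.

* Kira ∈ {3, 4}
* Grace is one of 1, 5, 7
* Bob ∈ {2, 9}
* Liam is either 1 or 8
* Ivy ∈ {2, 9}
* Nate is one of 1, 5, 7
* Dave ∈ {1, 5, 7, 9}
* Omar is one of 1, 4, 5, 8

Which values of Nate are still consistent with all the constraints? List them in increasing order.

1, 5, 7

The 8 variables together cover exactly {1, 2, 3, 4, 5, 7, 8, 9} — 8 values for 8 variables — and 3 appears only in Kira's list, so Kira = 3.
The 7 still-open variables draw from only 7 values {1, 2, 4, 5, 7, 8, 9}, so each is used; only Omar can be 4, hence Omar = 4.
Among the 6 still-open variables, 8 fits only Liam (and all 6 values in {1, 2, 5, 7, 8, 9} must be used), so Liam = 8.
The 2 variables Bob and Ivy are confined to {2, 9}, which locks those values in; drop them from Dave.
No further eliminations apply; Nate can still be any of 1, 5, 7.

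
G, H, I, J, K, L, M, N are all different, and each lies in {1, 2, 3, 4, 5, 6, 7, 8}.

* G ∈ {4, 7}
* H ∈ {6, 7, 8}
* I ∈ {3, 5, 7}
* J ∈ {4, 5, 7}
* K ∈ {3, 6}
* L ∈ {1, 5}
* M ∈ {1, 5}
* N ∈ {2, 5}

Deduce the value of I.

3

The 8 variables together cover exactly {1, 2, 3, 4, 5, 6, 7, 8} — 8 values for 8 variables — and 2 appears only in N's list, so N = 2.
The 7 still-open variables draw from only 7 values {1, 3, 4, 5, 6, 7, 8}, so each is used; only H can be 8, hence H = 8.
The 6 still-open variables draw from only 6 values {1, 3, 4, 5, 6, 7}, so each is used; only K can be 6, hence K = 6.
Among the 5 still-open variables, 3 fits only I (and all 5 values in {1, 3, 4, 5, 7} must be used), so I = 3.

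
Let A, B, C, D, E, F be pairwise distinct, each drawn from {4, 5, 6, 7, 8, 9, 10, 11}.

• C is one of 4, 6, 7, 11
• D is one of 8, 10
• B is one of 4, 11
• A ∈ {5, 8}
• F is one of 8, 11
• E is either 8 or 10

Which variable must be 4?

B

D and E share exactly the 2 values {8, 10}; by pigeonhole those values go to them, so strike 8, 10 from A, F.
A must be 5 (only option left).
That leaves F = 11. So B, C can't be 11.
So 4 goes to B.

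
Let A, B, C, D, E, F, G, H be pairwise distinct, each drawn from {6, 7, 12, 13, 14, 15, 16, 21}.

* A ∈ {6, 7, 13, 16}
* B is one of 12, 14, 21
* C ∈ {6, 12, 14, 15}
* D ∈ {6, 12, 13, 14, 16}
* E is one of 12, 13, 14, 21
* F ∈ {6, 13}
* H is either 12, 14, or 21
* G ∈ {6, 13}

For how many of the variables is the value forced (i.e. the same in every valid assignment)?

The 8 variables draw from only 8 values {6, 7, 12, 13, 14, 15, 16, 21}, so each is used; only A can be 7, hence A = 7.
The 7 still-open variables draw from only 7 values {6, 12, 13, 14, 15, 16, 21}, so each is used; only C can be 15, hence C = 15.
The 6 still-open variables together cover exactly {6, 12, 13, 14, 16, 21} — 6 values for 6 variables — and 16 appears only in D's list, so D = 16.
The 2 variables F and G are confined to {6, 13}, which locks those values in; drop them from E.
Determined: A=7, C=15, D=16. The other variables each still have more than one consistent value. That makes 3.

3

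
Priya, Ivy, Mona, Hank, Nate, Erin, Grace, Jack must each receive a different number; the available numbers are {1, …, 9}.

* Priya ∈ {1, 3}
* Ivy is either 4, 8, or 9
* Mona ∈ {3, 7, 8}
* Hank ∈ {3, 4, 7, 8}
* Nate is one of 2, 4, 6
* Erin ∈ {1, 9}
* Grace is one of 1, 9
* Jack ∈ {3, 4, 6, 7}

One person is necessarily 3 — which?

Among the 8 variables, 2 fits only Nate (and all 8 values in {1, 2, 3, 4, 6, 7, 8, 9} must be used), so Nate = 2.
The 7 still-open variables draw from only 7 values {1, 3, 4, 6, 7, 8, 9}, so each is used; only Jack can be 6, hence Jack = 6.
The 2 variables Erin and Grace are confined to {1, 9}, which locks those values in; drop them from Priya, Ivy.
So 3 goes to Priya.

Priya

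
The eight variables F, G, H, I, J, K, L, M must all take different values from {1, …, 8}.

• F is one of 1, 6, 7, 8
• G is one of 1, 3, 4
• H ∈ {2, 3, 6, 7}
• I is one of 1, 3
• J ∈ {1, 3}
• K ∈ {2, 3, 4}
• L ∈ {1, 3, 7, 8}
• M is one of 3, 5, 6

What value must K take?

2

The 8 variables draw from only 8 values {1, 2, 3, 4, 5, 6, 7, 8}, so each is used; only M can be 5, hence M = 5.
The 2 variables I and J are confined to {1, 3}, which locks those values in; drop them from F, G, H, K, L.
That leaves G = 4. Remove 4 from K.
So K = 2.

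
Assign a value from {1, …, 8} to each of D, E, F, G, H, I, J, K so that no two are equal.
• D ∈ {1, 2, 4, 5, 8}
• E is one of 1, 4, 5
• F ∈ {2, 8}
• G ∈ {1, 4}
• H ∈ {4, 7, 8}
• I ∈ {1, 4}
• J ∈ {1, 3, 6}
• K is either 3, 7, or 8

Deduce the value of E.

Among the 8 variables, 6 fits only J (and all 8 values in {1, 2, 3, 4, 5, 6, 7, 8} must be used), so J = 6.
The 7 still-open variables together cover exactly {1, 2, 3, 4, 5, 7, 8} — 7 values for 7 variables — and 3 appears only in K's list, so K = 3.
Among the 6 still-open variables, 7 fits only H (and all 6 values in {1, 2, 4, 5, 7, 8} must be used), so H = 7.
G and I share exactly the 2 values {1, 4}; by pigeonhole those values go to them, so strike 1, 4 from D, E.
So E = 5.

5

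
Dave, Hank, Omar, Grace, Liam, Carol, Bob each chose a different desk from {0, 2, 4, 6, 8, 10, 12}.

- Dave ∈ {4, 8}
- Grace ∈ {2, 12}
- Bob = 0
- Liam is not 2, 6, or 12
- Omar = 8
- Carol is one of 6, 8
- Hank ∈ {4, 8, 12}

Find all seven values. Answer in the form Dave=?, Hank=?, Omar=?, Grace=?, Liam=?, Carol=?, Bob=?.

Dave=4, Hank=12, Omar=8, Grace=2, Liam=10, Carol=6, Bob=0

Omar must be 8 (only option left). So Dave, Hank, Liam, Carol can't be 8.
Carol's domain is down to {6}, so Carol = 6.
Bob must be 0 (only option left). Strike 0 from Liam.
Dave has just one choice, so Dave = 4. Eliminate 4 elsewhere: Hank, Liam.
That leaves Hank = 12. Eliminate 12 elsewhere: Grace.
That leaves Grace = 2.
That leaves Liam = 10.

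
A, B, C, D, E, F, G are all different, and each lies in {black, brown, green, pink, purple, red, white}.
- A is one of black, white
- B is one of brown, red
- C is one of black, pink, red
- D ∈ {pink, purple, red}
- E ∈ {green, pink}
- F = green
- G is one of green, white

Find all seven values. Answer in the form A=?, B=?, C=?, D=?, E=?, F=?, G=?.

F must be green (only option left). So E, G can't be green.
G must be white (only option left). Eliminate white elsewhere: A.
A must be black (only option left). Remove black from C.
E's domain is down to {pink}, so E = pink. Strike pink from C, D.
C must be red (only option left). Eliminate red elsewhere: B, D.
D's domain is down to {purple}, so D = purple.
B must be brown (only option left).

A=black, B=brown, C=red, D=purple, E=pink, F=green, G=white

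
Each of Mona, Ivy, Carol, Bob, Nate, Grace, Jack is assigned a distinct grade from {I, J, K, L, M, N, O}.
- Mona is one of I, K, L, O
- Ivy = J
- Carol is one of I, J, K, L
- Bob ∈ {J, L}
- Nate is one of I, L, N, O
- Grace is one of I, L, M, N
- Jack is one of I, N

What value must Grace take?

M

Ivy has just one choice, so Ivy = J. So Carol, Bob can't be J.
Bob must be L (only option left). Eliminate L elsewhere: Mona, Carol, Nate, Grace.
The 5 still-open variables together cover exactly {I, K, M, N, O} — 5 values for 5 variables — and M appears only in Grace's list, so Grace = M.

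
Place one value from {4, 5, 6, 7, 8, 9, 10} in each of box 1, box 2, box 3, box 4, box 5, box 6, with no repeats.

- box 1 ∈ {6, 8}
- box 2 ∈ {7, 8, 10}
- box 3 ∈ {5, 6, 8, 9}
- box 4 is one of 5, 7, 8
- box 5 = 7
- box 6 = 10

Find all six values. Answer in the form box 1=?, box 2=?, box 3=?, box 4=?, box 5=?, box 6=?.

box 5's domain is down to {7}, so box 5 = 7. Eliminate 7 elsewhere: box 2, box 4.
box 6 has just one choice, so box 6 = 10. So box 2 can't be 10.
box 2 has just one choice, so box 2 = 8. Eliminate 8 elsewhere: box 1, box 3, box 4.
box 4 has just one choice, so box 4 = 5. Eliminate 5 elsewhere: box 3.
That leaves box 1 = 6. Strike 6 from box 3.
box 3 has just one choice, so box 3 = 9.

box 1=6, box 2=8, box 3=9, box 4=5, box 5=7, box 6=10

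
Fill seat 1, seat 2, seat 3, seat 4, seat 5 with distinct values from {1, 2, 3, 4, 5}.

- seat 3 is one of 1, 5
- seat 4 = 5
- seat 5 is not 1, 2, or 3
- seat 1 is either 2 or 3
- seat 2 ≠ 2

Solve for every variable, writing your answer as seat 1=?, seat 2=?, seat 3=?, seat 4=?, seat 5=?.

seat 4 must be 5 (only option left). Strike 5 from seat 2, seat 3, seat 5.
That leaves seat 5 = 4. Strike 4 from seat 2.
That leaves seat 3 = 1. Eliminate 1 elsewhere: seat 2.
seat 2 has just one choice, so seat 2 = 3. Eliminate 3 elsewhere: seat 1.
That leaves seat 1 = 2.

seat 1=2, seat 2=3, seat 3=1, seat 4=5, seat 5=4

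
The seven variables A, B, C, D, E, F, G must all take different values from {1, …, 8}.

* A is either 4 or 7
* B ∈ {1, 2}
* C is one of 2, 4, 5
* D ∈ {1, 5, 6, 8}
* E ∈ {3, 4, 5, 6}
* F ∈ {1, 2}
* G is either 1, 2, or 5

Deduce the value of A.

B and F share exactly the 2 values {1, 2}; by pigeonhole those values go to them, so strike 1, 2 from C, D, G.
G's domain is down to {5}, so G = 5. Remove 5 from C, D, E.
C has just one choice, so C = 4. Remove 4 from A, E.
So A = 7.

7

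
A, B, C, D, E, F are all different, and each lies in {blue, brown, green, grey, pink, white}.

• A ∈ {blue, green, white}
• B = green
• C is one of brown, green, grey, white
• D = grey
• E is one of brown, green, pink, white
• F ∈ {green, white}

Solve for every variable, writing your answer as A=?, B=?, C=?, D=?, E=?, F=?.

A=blue, B=green, C=brown, D=grey, E=pink, F=white

B must be green (only option left). Strike green from A, C, E, F.
D has just one choice, so D = grey. So C can't be grey.
That leaves F = white. So A, C, E can't be white.
That leaves A = blue.
C has just one choice, so C = brown. Remove brown from E.
That leaves E = pink.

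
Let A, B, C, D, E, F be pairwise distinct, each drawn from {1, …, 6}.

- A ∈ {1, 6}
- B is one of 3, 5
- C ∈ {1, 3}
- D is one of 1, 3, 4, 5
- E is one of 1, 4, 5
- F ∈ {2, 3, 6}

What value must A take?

6

The 6 variables together cover exactly {1, 2, 3, 4, 5, 6} — 6 values for 6 variables — and 2 appears only in F's list, so F = 2.
The 5 still-open variables draw from only 5 values {1, 3, 4, 5, 6}, so each is used; only A can be 6, hence A = 6.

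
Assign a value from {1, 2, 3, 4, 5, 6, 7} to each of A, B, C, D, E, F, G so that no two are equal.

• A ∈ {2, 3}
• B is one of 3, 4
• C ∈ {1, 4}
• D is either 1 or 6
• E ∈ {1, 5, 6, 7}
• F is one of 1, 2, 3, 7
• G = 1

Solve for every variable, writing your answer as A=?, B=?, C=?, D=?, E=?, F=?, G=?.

G must be 1 (only option left). Strike 1 from C, D, E, F.
C has just one choice, so C = 4. So B can't be 4.
D must be 6 (only option left). Eliminate 6 elsewhere: E.
B's domain is down to {3}, so B = 3. Remove 3 from A, F.
A must be 2 (only option left). So F can't be 2.
F's domain is down to {7}, so F = 7. So E can't be 7.
That leaves E = 5.

A=2, B=3, C=4, D=6, E=5, F=7, G=1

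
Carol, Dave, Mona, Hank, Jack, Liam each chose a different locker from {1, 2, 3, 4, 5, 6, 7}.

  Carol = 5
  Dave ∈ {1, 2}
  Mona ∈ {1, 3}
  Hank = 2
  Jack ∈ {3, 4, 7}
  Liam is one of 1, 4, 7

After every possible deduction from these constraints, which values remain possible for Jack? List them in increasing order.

4, 7

Carol has just one choice, so Carol = 5.
That leaves Hank = 2. Strike 2 from Dave.
Dave has just one choice, so Dave = 1. Strike 1 from Mona, Liam.
That leaves Mona = 3. Eliminate 3 elsewhere: Jack.
No further eliminations apply; Jack can still be any of 4, 7.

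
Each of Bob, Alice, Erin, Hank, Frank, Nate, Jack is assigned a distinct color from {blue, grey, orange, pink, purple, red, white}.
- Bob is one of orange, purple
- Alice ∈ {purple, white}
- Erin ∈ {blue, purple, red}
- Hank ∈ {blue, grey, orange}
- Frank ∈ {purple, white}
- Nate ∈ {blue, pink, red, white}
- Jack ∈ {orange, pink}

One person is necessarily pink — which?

Jack

The 7 variables draw from only 7 values {blue, grey, orange, pink, purple, red, white}, so each is used; only Hank can be grey, hence Hank = grey.
The 2 variables Alice and Frank are confined to {purple, white}, which locks those values in; drop them from Bob, Erin, Nate.
Bob's domain is down to {orange}, so Bob = orange. Remove orange from Jack.
So pink goes to Jack.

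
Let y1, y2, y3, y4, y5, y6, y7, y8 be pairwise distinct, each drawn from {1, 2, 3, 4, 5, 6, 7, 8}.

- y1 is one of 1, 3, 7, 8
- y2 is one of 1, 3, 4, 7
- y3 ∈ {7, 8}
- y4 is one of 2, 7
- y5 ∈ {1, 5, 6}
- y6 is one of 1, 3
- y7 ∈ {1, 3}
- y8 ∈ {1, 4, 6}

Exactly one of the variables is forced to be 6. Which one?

The 8 variables draw from only 8 values {1, 2, 3, 4, 5, 6, 7, 8}, so each is used; only y4 can be 2, hence y4 = 2.
The 7 still-open variables draw from only 7 values {1, 3, 4, 5, 6, 7, 8}, so each is used; only y5 can be 5, hence y5 = 5.
Among the 6 still-open variables, 6 fits only y8 (and all 6 values in {1, 3, 4, 6, 7, 8} must be used), so y8 = 6.

y8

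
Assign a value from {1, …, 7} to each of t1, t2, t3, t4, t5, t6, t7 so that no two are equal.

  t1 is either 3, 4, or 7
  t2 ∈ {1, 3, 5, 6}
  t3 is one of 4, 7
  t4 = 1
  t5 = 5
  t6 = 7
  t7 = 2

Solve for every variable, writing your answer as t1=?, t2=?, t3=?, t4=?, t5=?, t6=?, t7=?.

t1=3, t2=6, t3=4, t4=1, t5=5, t6=7, t7=2

t4 must be 1 (only option left). So t2 can't be 1.
t5's domain is down to {5}, so t5 = 5. Strike 5 from t2.
t6 has just one choice, so t6 = 7. Strike 7 from t1, t3.
That leaves t7 = 2.
That leaves t3 = 4. Remove 4 from t1.
t1 must be 3 (only option left). Eliminate 3 elsewhere: t2.
t2's domain is down to {6}, so t2 = 6.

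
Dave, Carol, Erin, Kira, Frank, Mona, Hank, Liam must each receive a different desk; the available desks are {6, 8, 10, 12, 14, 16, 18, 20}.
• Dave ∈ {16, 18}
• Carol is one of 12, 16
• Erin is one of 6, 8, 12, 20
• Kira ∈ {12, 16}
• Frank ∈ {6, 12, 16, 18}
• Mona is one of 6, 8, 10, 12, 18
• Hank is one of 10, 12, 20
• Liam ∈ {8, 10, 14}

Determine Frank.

The 8 variables together cover exactly {6, 8, 10, 12, 14, 16, 18, 20} — 8 values for 8 variables — and 14 appears only in Liam's list, so Liam = 14.
Carol and Kira share exactly the 2 values {12, 16}; by pigeonhole those values go to them, so strike 12, 16 from Dave, Erin, Frank, Mona, Hank.
That leaves Dave = 18. Strike 18 from Frank, Mona.
So Frank = 6.

6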